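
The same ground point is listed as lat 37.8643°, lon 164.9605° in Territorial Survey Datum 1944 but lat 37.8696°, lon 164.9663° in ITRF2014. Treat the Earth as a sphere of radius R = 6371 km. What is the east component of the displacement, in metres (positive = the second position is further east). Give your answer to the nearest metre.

Δφ = 37.8696° − 37.8643° = +0.0053°; Δλ = 164.9663° − 164.9605° = +0.0058°.
1° along a meridian = πR/180 = 111195 m.
ΔN = Δφ × 111195 = 589.3 m; ΔE = Δλ × 111195 × cos(37.8643°) = +0.0058 × 111195 × 0.789467 = 509.2 m.

ΔE = 509 m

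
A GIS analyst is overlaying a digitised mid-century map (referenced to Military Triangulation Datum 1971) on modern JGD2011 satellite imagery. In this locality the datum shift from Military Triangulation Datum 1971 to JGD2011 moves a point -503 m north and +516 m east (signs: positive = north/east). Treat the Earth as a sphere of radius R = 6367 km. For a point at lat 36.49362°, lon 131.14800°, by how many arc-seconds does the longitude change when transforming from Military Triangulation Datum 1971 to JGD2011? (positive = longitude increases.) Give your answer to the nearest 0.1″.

At latitude 36.49362°, cos φ = 0.803923.
One radian of longitude at latitude φ spans R cos φ, so Δλ = ΔE / (R cos φ) = 516.0 / (6367000 × 0.803923) = 1.0081e-04 rad = 20.793″.

Δλ = 20.8″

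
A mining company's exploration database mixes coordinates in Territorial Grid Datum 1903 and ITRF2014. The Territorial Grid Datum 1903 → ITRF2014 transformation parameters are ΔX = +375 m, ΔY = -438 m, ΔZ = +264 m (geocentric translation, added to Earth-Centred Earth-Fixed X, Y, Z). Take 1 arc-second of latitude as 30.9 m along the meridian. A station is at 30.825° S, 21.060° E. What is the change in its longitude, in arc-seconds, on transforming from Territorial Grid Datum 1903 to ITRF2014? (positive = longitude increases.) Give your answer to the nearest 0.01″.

sin φ = -0.512418, cos φ = 0.858736, sin λ = 0.359345, cos λ = 0.933205.
East component: ΔE = −sin λ·ΔX + cos λ·ΔY = −(0.359345)(375) + (0.933205)(-438) = -543.50 m.
1° of latitude spans 3600 × 30.90 = 111240 m; at latitude φ, 1° of longitude spans that × cos φ = 95525.8 m, so Δλ = -543.50 / 95525.8 × 3600 = -20.482″.

Δλ = -20.48″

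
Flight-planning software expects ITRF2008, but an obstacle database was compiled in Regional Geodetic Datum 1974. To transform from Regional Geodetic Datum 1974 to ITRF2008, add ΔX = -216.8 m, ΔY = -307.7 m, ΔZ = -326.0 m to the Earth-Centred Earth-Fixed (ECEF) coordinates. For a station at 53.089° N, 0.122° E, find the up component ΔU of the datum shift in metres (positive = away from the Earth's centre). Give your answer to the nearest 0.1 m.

At φ = 53.089°, λ = 0.122°: sin φ = 0.799569, cos φ = 0.600574, sin λ = 0.002129, cos λ = 0.999998.
ΔU = cos φ cos λ·ΔX + cos φ sin λ·ΔY + sin φ·ΔZ = (0.600574)(0.999998)(-216.8) + (0.600574)(0.002129)(-307.7) + (0.799569)(-326.0) = -391.26 m.

ΔU = -391.3 m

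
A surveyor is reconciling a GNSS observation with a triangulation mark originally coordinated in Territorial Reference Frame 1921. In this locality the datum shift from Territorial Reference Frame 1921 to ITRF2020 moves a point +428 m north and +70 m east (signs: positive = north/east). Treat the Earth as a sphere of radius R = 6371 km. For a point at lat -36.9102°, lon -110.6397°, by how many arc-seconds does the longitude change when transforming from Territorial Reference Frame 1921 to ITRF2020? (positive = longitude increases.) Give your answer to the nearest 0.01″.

At latitude -36.9102°, cos φ = 0.799578.
One radian of longitude at latitude φ spans R cos φ, so Δλ = ΔE / (R cos φ) = 70.0 / (6371000 × 0.799578) = 1.3741e-05 rad = 2.834″.

Δλ = 2.83″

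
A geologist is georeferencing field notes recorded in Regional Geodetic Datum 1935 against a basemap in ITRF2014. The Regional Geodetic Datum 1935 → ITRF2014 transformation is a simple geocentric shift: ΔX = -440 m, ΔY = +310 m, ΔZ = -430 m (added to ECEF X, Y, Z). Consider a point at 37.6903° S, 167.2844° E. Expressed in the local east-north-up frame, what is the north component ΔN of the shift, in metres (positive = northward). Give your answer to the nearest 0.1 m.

The local north axis is (−sin φ cos λ, −sin φ sin λ, cos φ), giving ΔN = 262.415 + 41.718 − 340.271 = -36.14 m.

ΔN = -36.1 m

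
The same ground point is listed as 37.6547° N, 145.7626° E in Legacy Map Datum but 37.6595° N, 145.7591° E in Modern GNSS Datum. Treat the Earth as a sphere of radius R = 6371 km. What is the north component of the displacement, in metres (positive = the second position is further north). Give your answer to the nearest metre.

Δφ = 37.6595° − 37.6547° = +0.0048°; Δλ = 145.7591° − 145.7626° = -0.0035°.
1° along a meridian = πR/180 = 111195 m.
ΔN = Δφ × 111195 = 533.7 m; ΔE = Δλ × 111195 × cos(37.6547°) = -0.0035 × 111195 × 0.791707 = -308.1 m.

ΔN = 534 m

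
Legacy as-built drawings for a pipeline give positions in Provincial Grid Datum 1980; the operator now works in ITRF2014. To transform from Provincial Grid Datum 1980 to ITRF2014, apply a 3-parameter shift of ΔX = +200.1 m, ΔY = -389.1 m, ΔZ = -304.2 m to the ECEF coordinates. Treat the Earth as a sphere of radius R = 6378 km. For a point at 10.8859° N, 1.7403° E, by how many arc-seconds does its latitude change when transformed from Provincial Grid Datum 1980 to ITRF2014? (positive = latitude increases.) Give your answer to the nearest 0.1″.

Δφ = -10.8″

sin φ = 0.188854, cos φ = 0.982005, sin λ = 0.030369, cos λ = 0.999539.
North component: ΔN = −sin φ cos λ·ΔX − sin φ sin λ·ΔY + cos φ·ΔZ = −(0.188854)(0.999539)(200.1) − (0.188854)(0.030369)(-389.1) + (0.982005)(-304.2) = -334.27 m.
1° of latitude spans πR/180 = 111317 m, so Δφ = -334.27 / 111317 × 3600 = -10.810″.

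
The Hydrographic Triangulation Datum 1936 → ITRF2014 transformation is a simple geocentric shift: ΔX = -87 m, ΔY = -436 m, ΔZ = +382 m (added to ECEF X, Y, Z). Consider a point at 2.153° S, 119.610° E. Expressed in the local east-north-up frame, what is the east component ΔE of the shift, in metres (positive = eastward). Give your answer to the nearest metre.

The local east axis at (φ, λ) is (−sin λ, cos λ, 0), so ΔE = −sin(119.610°)·(-87) + cos(119.610°)·(-436) = 291.06 m.

ΔE = 291 m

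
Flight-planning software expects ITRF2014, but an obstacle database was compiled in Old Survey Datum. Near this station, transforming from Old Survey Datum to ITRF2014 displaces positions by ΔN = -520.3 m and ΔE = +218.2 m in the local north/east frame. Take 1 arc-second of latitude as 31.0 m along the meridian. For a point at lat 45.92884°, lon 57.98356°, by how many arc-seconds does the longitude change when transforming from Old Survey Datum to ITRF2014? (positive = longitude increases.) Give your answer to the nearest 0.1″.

At latitude 45.92884°, cos φ = 0.695551.
1″ of longitude at this latitude = 31.00 × cos φ = 21.5621 m, so Δλ = 218.2 / 21.5621 = 10.120″.

Δλ = 10.1″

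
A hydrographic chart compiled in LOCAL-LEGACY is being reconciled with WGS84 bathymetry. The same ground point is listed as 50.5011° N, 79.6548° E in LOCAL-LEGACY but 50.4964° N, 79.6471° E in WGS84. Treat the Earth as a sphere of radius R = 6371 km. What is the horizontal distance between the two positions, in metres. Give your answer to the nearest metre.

755 m

Δφ = 50.4964° − 50.5011° = -0.0047°; Δλ = 79.6471° − 79.6548° = -0.0077°.
1° along a meridian = πR/180 = 111195 m.
ΔN = Δφ × 111195 = -522.6 m; ΔE = Δλ × 111195 × cos(50.5011°) = -0.0077 × 111195 × 0.636063 = -544.6 m.
Distance = √(ΔE² + ΔN²) = √((-544.6)² + (-522.6)²) = 754.8 m.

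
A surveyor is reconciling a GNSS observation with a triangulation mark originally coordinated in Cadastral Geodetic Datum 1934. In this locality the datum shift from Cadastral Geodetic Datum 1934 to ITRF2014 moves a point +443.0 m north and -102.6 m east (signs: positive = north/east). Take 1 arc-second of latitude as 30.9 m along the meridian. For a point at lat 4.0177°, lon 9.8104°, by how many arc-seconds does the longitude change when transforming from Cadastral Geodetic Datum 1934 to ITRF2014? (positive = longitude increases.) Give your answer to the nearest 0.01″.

At latitude 4.0177°, cos φ = 0.997542.
1″ of longitude at this latitude = 30.90 × cos φ = 30.8241 m, so Δλ = -102.6 / 30.8241 = -3.329″.

Δλ = -3.33″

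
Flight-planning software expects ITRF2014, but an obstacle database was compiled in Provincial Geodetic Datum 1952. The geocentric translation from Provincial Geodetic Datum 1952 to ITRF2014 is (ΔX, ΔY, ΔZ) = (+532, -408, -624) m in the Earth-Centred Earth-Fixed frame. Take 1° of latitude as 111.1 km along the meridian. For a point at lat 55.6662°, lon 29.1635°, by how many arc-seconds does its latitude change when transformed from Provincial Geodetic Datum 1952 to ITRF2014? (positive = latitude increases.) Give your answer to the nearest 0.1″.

sin φ = 0.825766, cos φ = 0.564013, sin λ = 0.487303, cos λ = 0.873233.
North component: ΔN = −sin φ cos λ·ΔX − sin φ sin λ·ΔY + cos φ·ΔZ = −(0.825766)(0.873233)(532) − (0.825766)(0.487303)(-408) + (0.564013)(-624) = -571.38 m.
1° of latitude spans 111100 m, so Δφ = -571.38 / 111100 × 3600 = -18.515″.

Δφ = -18.5″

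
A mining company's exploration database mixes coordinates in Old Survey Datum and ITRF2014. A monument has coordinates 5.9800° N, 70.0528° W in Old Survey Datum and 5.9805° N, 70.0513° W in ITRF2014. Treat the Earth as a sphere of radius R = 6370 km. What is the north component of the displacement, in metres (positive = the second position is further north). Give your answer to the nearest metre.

ΔN = 56 m

Δφ = 5.9805° − 5.9800° = +0.0005°; Δλ = -70.0513° − -70.0528° = +0.0015°.
1° along a meridian = πR/180 = 111177 m.
ΔN = Δφ × 111177 = 55.6 m; ΔE = Δλ × 111177 × cos(5.9800°) = +0.0015 × 111177 × 0.994558 = 165.9 m.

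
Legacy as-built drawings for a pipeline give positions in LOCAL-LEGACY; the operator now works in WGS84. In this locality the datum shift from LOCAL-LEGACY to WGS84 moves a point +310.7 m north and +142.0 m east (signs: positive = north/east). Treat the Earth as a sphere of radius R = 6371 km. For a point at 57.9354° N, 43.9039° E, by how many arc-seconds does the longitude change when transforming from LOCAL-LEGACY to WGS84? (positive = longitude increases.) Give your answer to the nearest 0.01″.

At latitude 57.9354°, cos φ = 0.530875.
One radian of longitude at latitude φ spans R cos φ, so Δλ = ΔE / (R cos φ) = 142.0 / (6371000 × 0.530875) = 4.1984e-05 rad = 8.660″.

Δλ = 8.66″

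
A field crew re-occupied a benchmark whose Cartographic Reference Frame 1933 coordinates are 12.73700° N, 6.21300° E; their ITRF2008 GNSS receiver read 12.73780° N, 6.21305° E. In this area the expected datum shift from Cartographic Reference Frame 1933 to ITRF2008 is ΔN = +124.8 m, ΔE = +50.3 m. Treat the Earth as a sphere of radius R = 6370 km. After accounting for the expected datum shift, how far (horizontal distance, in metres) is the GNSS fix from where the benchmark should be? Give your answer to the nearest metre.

Observed coordinate differences: Δφ = +0.00080°, Δλ = +0.00005°.
Converting to metres (1° lat = 111177 m, cos φ = 0.975392): observed ΔN = 88.9 m, observed ΔE = 5.4 m.
Subtracting the expected shift leaves a residual of 88.9 − (124.8) = -35.9 m north and 5.4 − (50.3) = -44.9 m east.
Residual distance = √((-35.9)² + (-44.9)²) = 57.4 m.

57 m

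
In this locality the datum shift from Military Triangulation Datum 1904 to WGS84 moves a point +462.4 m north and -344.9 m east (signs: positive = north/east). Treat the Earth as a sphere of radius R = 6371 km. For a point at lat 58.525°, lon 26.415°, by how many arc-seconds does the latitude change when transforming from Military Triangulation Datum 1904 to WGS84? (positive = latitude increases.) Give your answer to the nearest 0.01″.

Δφ = 14.97″

On a sphere of radius R, 1 rad of latitude = R, so Δφ = ΔN / R = 462.4 / 6371000 = 7.2579e-05 rad = 14.970″.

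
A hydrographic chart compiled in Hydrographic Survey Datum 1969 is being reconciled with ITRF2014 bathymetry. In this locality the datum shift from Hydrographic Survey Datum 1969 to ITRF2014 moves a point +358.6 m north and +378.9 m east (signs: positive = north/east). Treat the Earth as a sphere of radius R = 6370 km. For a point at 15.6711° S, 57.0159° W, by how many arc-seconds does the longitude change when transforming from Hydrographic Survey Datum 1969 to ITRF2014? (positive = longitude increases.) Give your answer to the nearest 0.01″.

Δλ = 12.74″

At latitude -15.6711°, cos φ = 0.962828.
One radian of longitude at latitude φ spans R cos φ, so Δλ = ΔE / (R cos φ) = 378.9 / (6370000 × 0.962828) = 6.1778e-05 rad = 12.743″.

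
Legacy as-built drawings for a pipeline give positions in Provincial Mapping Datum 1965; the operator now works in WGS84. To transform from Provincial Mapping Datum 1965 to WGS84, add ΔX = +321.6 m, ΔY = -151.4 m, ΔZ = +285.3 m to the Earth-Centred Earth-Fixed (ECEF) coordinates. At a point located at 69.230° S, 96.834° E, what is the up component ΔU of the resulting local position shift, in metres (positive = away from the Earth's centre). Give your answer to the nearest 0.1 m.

The local up (radial) axis is (cos φ cos λ, cos φ sin λ, sin φ), giving ΔU = -13.571 − 53.308 − 266.759 = -333.64 m.

ΔU = -333.6 m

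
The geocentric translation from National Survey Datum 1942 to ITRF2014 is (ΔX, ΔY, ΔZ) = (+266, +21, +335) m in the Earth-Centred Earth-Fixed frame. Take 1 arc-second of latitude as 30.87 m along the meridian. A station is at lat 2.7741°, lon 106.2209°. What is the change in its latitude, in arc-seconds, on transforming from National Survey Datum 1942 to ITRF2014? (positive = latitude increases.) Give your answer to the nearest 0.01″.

Δφ = 10.92″

sin φ = 0.048398, cos φ = 0.998828, sin λ = 0.960192, cos λ = -0.279341.
North component: ΔN = −sin φ cos λ·ΔX − sin φ sin λ·ΔY + cos φ·ΔZ = −(0.048398)(-0.279341)(266) − (0.048398)(0.960192)(21) + (0.998828)(335) = 337.23 m.
1° of latitude spans 3600 × 30.87 = 111132 m, so Δφ = 337.23 / 111132 × 3600 = 10.924″.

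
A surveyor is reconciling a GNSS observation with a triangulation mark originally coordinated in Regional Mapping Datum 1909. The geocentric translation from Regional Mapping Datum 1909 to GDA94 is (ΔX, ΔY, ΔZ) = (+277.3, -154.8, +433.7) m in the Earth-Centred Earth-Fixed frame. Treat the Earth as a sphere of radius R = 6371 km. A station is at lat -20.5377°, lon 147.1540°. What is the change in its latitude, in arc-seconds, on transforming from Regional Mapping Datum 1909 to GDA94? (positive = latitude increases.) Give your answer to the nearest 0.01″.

Δφ = 9.55″

sin φ = -0.350824, cos φ = 0.936442, sin λ = 0.542383, cos λ = -0.840131.
North component: ΔN = −sin φ cos λ·ΔX − sin φ sin λ·ΔY + cos φ·ΔZ = −(-0.350824)(-0.840131)(277.3) − (-0.350824)(0.542383)(-154.8) + (0.936442)(433.7) = 294.95 m.
1° of latitude spans πR/180 = 111195 m, so Δφ = 294.95 / 111195 × 3600 = 9.549″.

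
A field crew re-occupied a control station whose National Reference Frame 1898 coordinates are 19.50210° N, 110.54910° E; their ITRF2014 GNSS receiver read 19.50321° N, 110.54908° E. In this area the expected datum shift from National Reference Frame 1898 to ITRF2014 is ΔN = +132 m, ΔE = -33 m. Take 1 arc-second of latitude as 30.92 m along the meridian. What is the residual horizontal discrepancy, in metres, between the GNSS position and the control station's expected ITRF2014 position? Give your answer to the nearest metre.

Observed coordinate differences: Δφ = +0.00111°, Δλ = -0.00002°.
Converting to metres (1° lat = 111312 m, cos φ = 0.942629): observed ΔN = 123.6 m, observed ΔE = -2.1 m.
Subtracting the expected shift leaves a residual of 123.6 − (132) = -8.4 m north and -2.1 − (-33) = 30.9 m east.
Residual distance = √((-8.4)² + 30.9²) = 32.0 m.

32 m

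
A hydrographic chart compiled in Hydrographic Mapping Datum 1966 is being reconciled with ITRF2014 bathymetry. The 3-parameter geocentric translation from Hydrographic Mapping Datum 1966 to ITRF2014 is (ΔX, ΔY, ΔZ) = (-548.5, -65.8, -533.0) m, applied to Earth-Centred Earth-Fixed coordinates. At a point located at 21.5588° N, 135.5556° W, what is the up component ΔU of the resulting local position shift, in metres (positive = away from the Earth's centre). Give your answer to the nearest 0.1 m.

The local up (radial) axis is (cos φ cos λ, cos φ sin λ, sin φ), giving ΔU = 364.195 + 42.851 − 195.854 = 211.19 m.

ΔU = 211.2 m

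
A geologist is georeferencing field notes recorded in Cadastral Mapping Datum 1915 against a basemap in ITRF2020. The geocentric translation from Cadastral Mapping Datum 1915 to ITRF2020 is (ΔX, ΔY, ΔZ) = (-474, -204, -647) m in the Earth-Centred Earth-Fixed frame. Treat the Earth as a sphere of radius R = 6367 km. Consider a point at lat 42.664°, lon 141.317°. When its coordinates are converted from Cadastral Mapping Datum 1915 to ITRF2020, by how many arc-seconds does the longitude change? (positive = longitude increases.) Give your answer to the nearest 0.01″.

Δλ = 20.07″

sin φ = 0.677698, cos φ = 0.735341, sin λ = 0.625011, cos λ = -0.780616.
East component: ΔE = −sin λ·ΔX + cos λ·ΔY = −(0.625011)(-474) + (-0.780616)(-204) = 455.50 m.
1° of latitude spans πR/180 = 111125 m; at latitude φ, 1° of longitude spans that × cos φ = 81714.8 m, so Δλ = 455.50 / 81714.8 × 3600 = 20.067″.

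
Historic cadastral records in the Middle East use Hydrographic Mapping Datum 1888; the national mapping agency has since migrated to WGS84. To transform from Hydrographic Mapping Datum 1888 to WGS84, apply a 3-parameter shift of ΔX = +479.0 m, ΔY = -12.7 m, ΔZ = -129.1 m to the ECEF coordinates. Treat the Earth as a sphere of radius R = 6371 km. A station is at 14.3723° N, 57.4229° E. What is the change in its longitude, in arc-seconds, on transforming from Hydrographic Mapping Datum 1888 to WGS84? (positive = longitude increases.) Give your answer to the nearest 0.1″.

Δλ = -13.7″

sin φ = 0.248222, cos φ = 0.968703, sin λ = 0.842668, cos λ = 0.538434.
East component: ΔE = −sin λ·ΔX + cos λ·ΔY = −(0.842668)(479.0) + (0.538434)(-12.7) = -410.48 m.
1° of latitude spans πR/180 = 111195 m; at latitude φ, 1° of longitude spans that × cos φ = 107714.9 m, so Δλ = -410.48 / 107714.9 × 3600 = -13.719″.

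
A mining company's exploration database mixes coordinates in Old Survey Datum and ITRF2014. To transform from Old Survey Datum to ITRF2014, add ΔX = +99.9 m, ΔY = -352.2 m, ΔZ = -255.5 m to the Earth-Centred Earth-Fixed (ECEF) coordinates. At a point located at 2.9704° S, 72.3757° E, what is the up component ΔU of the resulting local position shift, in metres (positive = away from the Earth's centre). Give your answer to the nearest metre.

At φ = -2.9704°, λ = 72.3757°: sin φ = -0.051820, cos φ = 0.998656, sin λ = 0.953062, cos λ = 0.302774.
ΔU = cos φ cos λ·ΔX + cos φ sin λ·ΔY + sin φ·ΔZ = (0.998656)(0.302774)(99.9) + (0.998656)(0.953062)(-352.2) + (-0.051820)(-255.5) = -291.77 m.

ΔU = -292 m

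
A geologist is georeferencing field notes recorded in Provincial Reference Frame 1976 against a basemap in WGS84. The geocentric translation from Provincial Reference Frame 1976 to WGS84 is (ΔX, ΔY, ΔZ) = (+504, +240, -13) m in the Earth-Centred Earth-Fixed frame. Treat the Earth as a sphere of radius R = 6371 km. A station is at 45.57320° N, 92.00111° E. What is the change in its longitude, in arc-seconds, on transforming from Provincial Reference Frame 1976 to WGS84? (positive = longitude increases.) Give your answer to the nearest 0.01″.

Δλ = -23.68″

sin φ = 0.714145, cos φ = 0.699997, sin λ = 0.999390, cos λ = -0.034919.
East component: ΔE = −sin λ·ΔX + cos λ·ΔY = −(0.999390)(504) + (-0.034919)(240) = -512.07 m.
1° of latitude spans πR/180 = 111195 m; at latitude φ, 1° of longitude spans that × cos φ = 77836.2 m, so Δλ = -512.07 / 77836.2 × 3600 = -23.684″.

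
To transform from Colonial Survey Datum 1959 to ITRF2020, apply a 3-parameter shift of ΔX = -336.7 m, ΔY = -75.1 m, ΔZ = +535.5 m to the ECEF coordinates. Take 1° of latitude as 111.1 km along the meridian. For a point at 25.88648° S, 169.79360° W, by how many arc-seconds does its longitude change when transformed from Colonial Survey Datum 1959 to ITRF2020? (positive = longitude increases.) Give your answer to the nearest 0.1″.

Δλ = 0.5″

sin φ = -0.436590, cos φ = 0.899661, sin λ = -0.177195, cos λ = -0.984176.
East component: ΔE = −sin λ·ΔX + cos λ·ΔY = −(-0.177195)(-336.7) + (-0.984176)(-75.1) = 14.25 m.
1° of latitude spans 111100 m; at latitude φ, 1° of longitude spans that × cos φ = 99952.3 m, so Δλ = 14.25 / 99952.3 × 3600 = 0.513″.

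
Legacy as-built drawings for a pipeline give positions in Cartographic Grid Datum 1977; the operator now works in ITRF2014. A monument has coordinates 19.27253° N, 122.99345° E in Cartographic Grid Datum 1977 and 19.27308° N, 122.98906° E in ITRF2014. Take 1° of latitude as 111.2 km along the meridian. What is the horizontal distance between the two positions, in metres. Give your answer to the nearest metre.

Δφ = 19.27308° − 19.27253° = +0.00055°; Δλ = 122.98906° − 122.99345° = -0.00439°.
ΔN = Δφ × 111200 = 61.2 m; ΔE = Δλ × 111200 × cos(19.27253°) = -0.00439 × 111200 × 0.943959 = -460.8 m.
Distance = √(ΔE² + ΔN²) = √((-460.8)² + 61.2²) = 464.9 m.

465 m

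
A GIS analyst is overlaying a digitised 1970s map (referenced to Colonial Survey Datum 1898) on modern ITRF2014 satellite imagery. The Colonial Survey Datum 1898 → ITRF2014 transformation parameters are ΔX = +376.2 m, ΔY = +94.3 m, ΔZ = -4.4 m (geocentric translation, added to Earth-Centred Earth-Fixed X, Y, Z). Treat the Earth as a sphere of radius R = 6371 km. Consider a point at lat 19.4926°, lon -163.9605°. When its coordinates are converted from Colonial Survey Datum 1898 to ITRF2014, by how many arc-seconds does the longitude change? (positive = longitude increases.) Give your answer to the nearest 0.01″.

Δλ = 0.46″

sin φ = 0.333685, cos φ = 0.942685, sin λ = -0.276300, cos λ = -0.961071.
East component: ΔE = −sin λ·ΔX + cos λ·ΔY = −(-0.276300)(376.2) + (-0.961071)(94.3) = 13.32 m.
1° of latitude spans πR/180 = 111195 m; at latitude φ, 1° of longitude spans that × cos φ = 104821.7 m, so Δλ = 13.32 / 104821.7 × 3600 = 0.457″.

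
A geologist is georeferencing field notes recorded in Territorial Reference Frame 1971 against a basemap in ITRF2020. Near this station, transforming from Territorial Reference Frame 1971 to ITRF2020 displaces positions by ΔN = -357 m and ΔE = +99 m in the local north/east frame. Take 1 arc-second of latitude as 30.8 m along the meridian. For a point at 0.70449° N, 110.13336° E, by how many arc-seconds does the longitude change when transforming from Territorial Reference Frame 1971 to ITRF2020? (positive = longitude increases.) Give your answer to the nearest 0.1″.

At latitude 0.70449°, cos φ = 0.999924.
1″ of longitude at this latitude = 30.80 × cos φ = 30.7977 m, so Δλ = 99.0 / 30.7977 = 3.215″.

Δλ = 3.2″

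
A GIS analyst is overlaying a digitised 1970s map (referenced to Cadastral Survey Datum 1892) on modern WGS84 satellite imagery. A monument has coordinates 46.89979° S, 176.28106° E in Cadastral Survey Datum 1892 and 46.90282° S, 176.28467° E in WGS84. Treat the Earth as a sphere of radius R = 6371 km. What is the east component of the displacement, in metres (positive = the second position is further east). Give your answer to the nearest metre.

ΔE = 274 m

Δφ = -46.90282° − -46.89979° = -0.00303°; Δλ = 176.28467° − 176.28106° = +0.00361°.
1° along a meridian = πR/180 = 111195 m.
ΔN = Δφ × 111195 = -336.9 m; ΔE = Δλ × 111195 × cos(-46.89979°) = +0.00361 × 111195 × 0.683276 = 274.3 m.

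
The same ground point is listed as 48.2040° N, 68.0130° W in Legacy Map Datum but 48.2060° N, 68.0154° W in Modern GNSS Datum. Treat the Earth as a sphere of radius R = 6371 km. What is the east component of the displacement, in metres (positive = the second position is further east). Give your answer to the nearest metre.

Δφ = 48.2060° − 48.2040° = +0.0020°; Δλ = -68.0154° − -68.0130° = -0.0024°.
1° along a meridian = πR/180 = 111195 m.
ΔN = Δφ × 111195 = 222.4 m; ΔE = Δλ × 111195 × cos(48.2040°) = -0.0024 × 111195 × 0.666480 = -177.9 m.

ΔE = -178 m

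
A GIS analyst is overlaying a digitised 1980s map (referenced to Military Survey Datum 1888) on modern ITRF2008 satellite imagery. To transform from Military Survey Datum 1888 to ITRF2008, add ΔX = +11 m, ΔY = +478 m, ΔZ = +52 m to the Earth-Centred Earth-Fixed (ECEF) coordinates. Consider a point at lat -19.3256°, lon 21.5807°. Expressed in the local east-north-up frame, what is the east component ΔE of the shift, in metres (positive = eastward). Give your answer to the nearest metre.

ΔE = 440 m

At φ = -19.3256°, λ = 21.5807°: sin φ = -0.330936, cos φ = 0.943653, sin λ = 0.367811, cos λ = 0.929900.
ΔE = −sin λ·ΔX + cos λ·ΔY = −(0.367811)·(11) + (0.929900)·(478) = 440.45 m.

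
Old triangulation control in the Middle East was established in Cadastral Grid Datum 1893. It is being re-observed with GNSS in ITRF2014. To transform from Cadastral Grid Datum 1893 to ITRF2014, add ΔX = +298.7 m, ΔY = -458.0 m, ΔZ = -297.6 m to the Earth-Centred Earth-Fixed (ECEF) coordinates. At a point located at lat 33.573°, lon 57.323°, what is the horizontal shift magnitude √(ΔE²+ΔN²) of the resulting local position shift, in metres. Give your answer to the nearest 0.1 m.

513.9 m

At φ = 33.573°, λ = 57.323°: sin φ = 0.552999, cos φ = 0.833182, sin λ = 0.841728, cos λ = 0.539902.
ΔE = −sin λ·ΔX + cos λ·ΔY = −(0.841728)·(298.7) + (0.539902)·(-458.0) = -498.70 m.
ΔN = −sin φ cos λ·ΔX − sin φ sin λ·ΔY + cos φ·ΔZ = −(0.552999)(0.539902)(298.7) − (0.552999)(0.841728)(-458.0) + (0.833182)(-297.6) = -123.95 m.
Horizontal magnitude = √(ΔE² + ΔN²) = √((-498.70)² + (-123.95)²) = 513.87 m.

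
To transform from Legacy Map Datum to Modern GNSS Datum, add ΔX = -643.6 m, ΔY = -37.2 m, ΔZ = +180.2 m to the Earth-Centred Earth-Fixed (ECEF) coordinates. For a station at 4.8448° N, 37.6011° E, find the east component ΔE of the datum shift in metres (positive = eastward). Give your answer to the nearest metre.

ΔE = 363 m

At φ = 4.8448°, λ = 37.6011°: sin φ = 0.084457, cos φ = 0.996427, sin λ = 0.610160, cos λ = 0.792278.
ΔE = −sin λ·ΔX + cos λ·ΔY = −(0.610160)·(-643.6) + (0.792278)·(-37.2) = 363.23 m.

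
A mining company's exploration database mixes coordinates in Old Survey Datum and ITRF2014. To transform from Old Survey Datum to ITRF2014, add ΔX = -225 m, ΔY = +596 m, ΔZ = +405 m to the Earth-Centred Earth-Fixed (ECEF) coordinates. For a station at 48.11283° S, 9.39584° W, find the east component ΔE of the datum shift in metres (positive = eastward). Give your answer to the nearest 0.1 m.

ΔE = 551.3 m

The local east axis at (φ, λ) is (−sin λ, cos λ, 0), so ΔE = −sin(-9.39584°)·(-225) + cos(-9.39584°)·596 = 551.27 m.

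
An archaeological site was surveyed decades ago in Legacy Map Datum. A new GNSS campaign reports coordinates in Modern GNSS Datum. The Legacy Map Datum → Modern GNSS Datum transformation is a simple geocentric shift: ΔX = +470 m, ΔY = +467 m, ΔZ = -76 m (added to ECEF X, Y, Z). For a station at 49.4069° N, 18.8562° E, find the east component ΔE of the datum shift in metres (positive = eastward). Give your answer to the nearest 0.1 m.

ΔE = 290.0 m

At φ = 49.4069°, λ = 18.8562°: sin φ = 0.759350, cos φ = 0.650683, sin λ = 0.323194, cos λ = 0.946333.
ΔE = −sin λ·ΔX + cos λ·ΔY = −(0.323194)·(470) + (0.946333)·(467) = 290.04 m.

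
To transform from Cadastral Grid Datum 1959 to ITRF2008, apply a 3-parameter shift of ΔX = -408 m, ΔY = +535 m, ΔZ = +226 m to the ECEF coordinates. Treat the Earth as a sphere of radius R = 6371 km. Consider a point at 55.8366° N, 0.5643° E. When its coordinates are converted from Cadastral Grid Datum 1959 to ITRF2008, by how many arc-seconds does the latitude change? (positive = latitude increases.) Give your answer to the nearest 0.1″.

Δφ = 14.9″

sin φ = 0.827439, cos φ = 0.561555, sin λ = 0.009849, cos λ = 0.999952.
North component: ΔN = −sin φ cos λ·ΔX − sin φ sin λ·ΔY + cos φ·ΔZ = −(0.827439)(0.999952)(-408) − (0.827439)(0.009849)(535) + (0.561555)(226) = 460.13 m.
1° of latitude spans πR/180 = 111195 m, so Δφ = 460.13 / 111195 × 3600 = 14.897″.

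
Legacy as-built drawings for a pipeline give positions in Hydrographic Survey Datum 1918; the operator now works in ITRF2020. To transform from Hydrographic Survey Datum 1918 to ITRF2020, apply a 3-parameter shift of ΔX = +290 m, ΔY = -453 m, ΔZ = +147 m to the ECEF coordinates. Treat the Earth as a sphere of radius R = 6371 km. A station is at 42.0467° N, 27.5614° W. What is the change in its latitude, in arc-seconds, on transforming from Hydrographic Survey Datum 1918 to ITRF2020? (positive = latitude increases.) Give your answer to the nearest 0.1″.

Δφ = -6.6″

sin φ = 0.669736, cos φ = 0.742599, sin λ = -0.462699, cos λ = 0.886515.
North component: ΔN = −sin φ cos λ·ΔX − sin φ sin λ·ΔY + cos φ·ΔZ = −(0.669736)(0.886515)(290) − (0.669736)(-0.462699)(-453) + (0.742599)(147) = -203.40 m.
1° of latitude spans πR/180 = 111195 m, so Δφ = -203.40 / 111195 × 3600 = -6.585″.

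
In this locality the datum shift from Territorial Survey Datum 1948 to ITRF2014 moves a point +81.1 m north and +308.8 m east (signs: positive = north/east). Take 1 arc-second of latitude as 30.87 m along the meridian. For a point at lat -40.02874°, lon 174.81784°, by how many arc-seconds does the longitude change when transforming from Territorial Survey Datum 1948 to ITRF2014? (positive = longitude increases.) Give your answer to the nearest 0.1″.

At latitude -40.02874°, cos φ = 0.765722.
1″ of longitude at this latitude = 30.87 × cos φ = 23.6378 m, so Δλ = 308.8 / 23.6378 = 13.064″.

Δλ = 13.1″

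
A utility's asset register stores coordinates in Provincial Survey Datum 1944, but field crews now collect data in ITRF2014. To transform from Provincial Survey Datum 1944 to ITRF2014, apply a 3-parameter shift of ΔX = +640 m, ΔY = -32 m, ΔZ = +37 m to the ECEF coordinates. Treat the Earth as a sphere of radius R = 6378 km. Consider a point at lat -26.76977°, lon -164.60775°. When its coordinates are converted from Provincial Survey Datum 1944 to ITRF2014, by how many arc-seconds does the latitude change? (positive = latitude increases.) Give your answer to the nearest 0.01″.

sin φ = -0.450407, cos φ = 0.892824, sin λ = -0.265426, cos λ = -0.964131.
North component: ΔN = −sin φ cos λ·ΔX − sin φ sin λ·ΔY + cos φ·ΔZ = −(-0.450407)(-0.964131)(640) − (-0.450407)(-0.265426)(-32) + (0.892824)(37) = -241.06 m.
1° of latitude spans πR/180 = 111317 m, so Δφ = -241.06 / 111317 × 3600 = -7.796″.

Δφ = -7.80″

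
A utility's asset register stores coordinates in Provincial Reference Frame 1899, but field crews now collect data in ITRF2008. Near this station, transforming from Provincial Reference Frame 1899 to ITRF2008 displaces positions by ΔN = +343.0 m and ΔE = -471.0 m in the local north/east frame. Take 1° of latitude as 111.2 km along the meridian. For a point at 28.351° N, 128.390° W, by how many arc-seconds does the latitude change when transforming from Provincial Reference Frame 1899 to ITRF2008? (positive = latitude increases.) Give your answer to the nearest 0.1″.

Δφ = 11.1″

1° of latitude = 111.2 km, so Δφ = 343.0 / 111200 = 0.0030845° = 11.104″.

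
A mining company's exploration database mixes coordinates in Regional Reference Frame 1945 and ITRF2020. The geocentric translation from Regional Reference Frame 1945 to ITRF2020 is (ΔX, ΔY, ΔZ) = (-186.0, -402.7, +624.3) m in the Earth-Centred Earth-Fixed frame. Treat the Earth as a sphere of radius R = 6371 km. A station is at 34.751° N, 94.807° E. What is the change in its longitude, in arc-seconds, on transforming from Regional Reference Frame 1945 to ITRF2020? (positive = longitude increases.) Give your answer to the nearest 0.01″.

sin φ = 0.570011, cos φ = 0.821637, sin λ = 0.996483, cos λ = -0.083800.
East component: ΔE = −sin λ·ΔX + cos λ·ΔY = −(0.996483)(-186.0) + (-0.083800)(-402.7) = 219.09 m.
1° of latitude spans πR/180 = 111195 m; at latitude φ, 1° of longitude spans that × cos φ = 91361.9 m, so Δλ = 219.09 / 91361.9 × 3600 = 8.633″.

Δλ = 8.63″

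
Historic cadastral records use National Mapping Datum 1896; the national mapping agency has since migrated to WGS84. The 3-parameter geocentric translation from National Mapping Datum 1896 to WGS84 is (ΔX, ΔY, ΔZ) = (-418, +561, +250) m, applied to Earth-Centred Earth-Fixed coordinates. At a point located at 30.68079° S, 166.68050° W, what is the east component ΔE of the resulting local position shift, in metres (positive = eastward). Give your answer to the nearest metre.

At φ = -30.68079°, λ = -166.68050°: sin φ = -0.510255, cos φ = 0.860023, sin λ = -0.230381, cos λ = -0.973101.
ΔE = −sin λ·ΔX + cos λ·ΔY = −(-0.230381)·(-418) + (-0.973101)·(561) = -642.21 m.

ΔE = -642 m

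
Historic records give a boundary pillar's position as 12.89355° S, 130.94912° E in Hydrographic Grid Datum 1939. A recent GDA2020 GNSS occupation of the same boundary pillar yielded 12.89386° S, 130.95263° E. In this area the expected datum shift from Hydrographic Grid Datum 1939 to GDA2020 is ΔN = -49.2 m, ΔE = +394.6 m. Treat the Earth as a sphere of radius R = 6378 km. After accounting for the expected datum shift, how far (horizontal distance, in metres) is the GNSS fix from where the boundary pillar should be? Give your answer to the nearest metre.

20 m

Observed coordinate differences: Δφ = -0.00031°, Δλ = +0.00351°.
Converting to metres (1° lat = 111317 m, cos φ = 0.974786): observed ΔN = -34.5 m, observed ΔE = 380.9 m.
Subtracting the expected shift leaves a residual of -34.5 − (-49.2) = 14.7 m north and 380.9 − (394.6) = -13.7 m east.
Residual distance = √(14.7² + (-13.7)²) = 20.1 m.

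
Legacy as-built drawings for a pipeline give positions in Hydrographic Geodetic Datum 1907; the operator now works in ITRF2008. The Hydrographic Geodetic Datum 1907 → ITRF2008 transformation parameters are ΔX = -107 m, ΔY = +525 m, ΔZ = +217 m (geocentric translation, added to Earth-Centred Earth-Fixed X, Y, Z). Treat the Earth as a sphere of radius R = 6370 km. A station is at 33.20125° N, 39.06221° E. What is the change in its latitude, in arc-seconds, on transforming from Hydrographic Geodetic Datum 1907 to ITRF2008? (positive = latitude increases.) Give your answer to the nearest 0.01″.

Δφ = 1.49″

sin φ = 0.547581, cos φ = 0.836752, sin λ = 0.630164, cos λ = 0.776462.
North component: ΔN = −sin φ cos λ·ΔX − sin φ sin λ·ΔY + cos φ·ΔZ = −(0.547581)(0.776462)(-107) − (0.547581)(0.630164)(525) + (0.836752)(217) = 45.91 m.
1° of latitude spans πR/180 = 111177 m, so Δφ = 45.91 / 111177 × 3600 = 1.487″.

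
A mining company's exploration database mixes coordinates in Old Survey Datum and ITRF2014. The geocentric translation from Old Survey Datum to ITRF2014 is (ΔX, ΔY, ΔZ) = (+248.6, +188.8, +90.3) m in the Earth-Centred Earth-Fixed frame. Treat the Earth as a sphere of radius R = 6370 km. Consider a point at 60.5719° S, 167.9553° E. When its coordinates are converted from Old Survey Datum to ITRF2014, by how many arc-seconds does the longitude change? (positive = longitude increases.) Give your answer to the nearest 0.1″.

Δλ = -15.6″

sin φ = -0.870973, cos φ = 0.491331, sin λ = 0.208675, cos λ = -0.977985.
East component: ΔE = −sin λ·ΔX + cos λ·ΔY = −(0.208675)(248.6) + (-0.977985)(188.8) = -236.52 m.
1° of latitude spans πR/180 = 111177 m; at latitude φ, 1° of longitude spans that × cos φ = 54624.9 m, so Δλ = -236.52 / 54624.9 × 3600 = -15.588″.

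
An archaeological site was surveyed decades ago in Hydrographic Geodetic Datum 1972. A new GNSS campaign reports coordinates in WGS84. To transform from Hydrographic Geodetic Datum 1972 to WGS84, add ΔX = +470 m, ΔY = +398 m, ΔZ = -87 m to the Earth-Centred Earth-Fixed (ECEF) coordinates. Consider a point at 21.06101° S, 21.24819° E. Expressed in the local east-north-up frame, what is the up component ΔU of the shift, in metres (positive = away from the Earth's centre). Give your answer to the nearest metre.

At φ = -21.06101°, λ = 21.24819°: sin φ = -0.359362, cos φ = 0.933198, sin λ = 0.362409, cos λ = 0.932019.
ΔU = cos φ cos λ·ΔX + cos φ sin λ·ΔY + sin φ·ΔZ = (0.933198)(0.932019)(470) + (0.933198)(0.362409)(398) + (-0.359362)(-87) = 574.65 m.

ΔU = 575 m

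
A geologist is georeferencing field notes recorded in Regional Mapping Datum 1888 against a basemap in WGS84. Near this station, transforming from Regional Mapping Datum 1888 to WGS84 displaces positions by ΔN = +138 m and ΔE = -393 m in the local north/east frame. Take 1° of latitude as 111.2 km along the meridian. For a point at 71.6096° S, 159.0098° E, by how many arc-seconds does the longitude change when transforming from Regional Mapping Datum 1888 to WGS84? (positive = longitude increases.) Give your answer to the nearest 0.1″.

At latitude -71.6096°, cos φ = 0.315490.
1° of longitude at this latitude = 111.2 × cos φ = 35.08 km, so Δλ = -393.0 / 35082.5 = -0.0112022° = -40.328″.

Δλ = -40.3″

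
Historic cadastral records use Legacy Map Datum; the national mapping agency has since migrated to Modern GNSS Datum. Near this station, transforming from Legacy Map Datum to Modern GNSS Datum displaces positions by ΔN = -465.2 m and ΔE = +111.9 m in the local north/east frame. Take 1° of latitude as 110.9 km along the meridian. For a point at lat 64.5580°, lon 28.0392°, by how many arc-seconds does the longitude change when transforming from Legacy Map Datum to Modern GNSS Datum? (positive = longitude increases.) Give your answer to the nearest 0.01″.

Δλ = 8.46″

At latitude 64.5580°, cos φ = 0.429597.
1° of longitude at this latitude = 110.9 × cos φ = 47.64 km, so Δλ = 111.9 / 47642.3 = 0.0023488° = 8.456″.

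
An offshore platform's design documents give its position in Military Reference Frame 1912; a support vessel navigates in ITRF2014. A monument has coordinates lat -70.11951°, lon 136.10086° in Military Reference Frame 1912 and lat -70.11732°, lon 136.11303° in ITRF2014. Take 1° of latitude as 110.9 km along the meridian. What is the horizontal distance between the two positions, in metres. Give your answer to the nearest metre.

Δφ = -70.11732° − -70.11951° = +0.00219°; Δλ = 136.11303° − 136.10086° = +0.01217°.
ΔN = Δφ × 110900 = 242.9 m; ΔE = Δλ × 110900 × cos(-70.11951°) = +0.01217 × 110900 × 0.340059 = 459.0 m.
Distance = √(ΔE² + ΔN²) = √(459.0² + 242.9²) = 519.3 m.

519 m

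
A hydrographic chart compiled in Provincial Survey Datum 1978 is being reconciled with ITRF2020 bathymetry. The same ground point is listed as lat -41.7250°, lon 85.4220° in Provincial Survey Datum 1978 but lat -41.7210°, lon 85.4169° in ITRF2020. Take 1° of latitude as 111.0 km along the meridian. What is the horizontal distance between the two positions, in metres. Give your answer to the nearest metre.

613 m

Δφ = -41.7210° − -41.7250° = +0.0040°; Δλ = 85.4169° − 85.4220° = -0.0051°.
ΔN = Δφ × 111000 = 444.0 m; ΔE = Δλ × 111000 × cos(-41.7250°) = -0.0051 × 111000 × 0.746348 = -422.5 m.
Distance = √(ΔE² + ΔN²) = √((-422.5)² + 444.0²) = 612.9 m.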